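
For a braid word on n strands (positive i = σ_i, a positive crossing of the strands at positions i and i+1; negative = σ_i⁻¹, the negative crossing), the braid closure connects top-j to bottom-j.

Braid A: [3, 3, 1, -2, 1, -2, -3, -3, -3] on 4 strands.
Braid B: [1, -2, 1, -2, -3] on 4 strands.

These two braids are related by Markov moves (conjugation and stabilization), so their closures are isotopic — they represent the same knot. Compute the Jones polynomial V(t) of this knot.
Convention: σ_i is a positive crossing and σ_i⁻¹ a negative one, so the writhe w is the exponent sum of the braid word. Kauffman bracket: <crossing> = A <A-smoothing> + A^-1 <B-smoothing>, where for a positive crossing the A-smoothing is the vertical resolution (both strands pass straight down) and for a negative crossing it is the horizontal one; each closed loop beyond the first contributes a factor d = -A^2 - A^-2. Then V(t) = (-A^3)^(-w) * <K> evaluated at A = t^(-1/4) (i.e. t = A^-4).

t^2 - t + 1 - t^-1 + t^-2

Derivation:
Markov-equivalent braids have isotopic closures, hence identical knot invariants. Strip the Markov moves from each word to reach a common short braid β, then compute V(t) once on β.
Braid A: s3 s3 s1 s2^-1 s1 s2^-1 s3^-1 s3^-1 s3^-1 on 4 strands reduces by inverse Markov moves (closure unchanged at each step):
  Deconjugate: the word is γ·β·γ⁻¹ with γ = s3 s3 (prefix) and γ⁻¹ = s3^-1 s3^-1 (suffix); strip both.
  Destabilize: the word has the form β·s3^-1 where s3^-1 occurs only as the final letter (β ∈ B_3); drop it and the last strand → 3 strands.
Reduced to β = s1 s2^-1 s1 s2^-1 on 3 strands, 4 crossings.
Braid B: s1 s2^-1 s1 s2^-1 s3^-1 on 4 strands reduces by inverse Markov moves (closure unchanged at each step):
  Destabilize: the word has the form β·s3^-1 where s3^-1 occurs only as the final letter (β ∈ B_3); drop it and the last strand → 3 strands.
Reduced to β = s1 s2^-1 s1 s2^-1 on 3 strands, 4 crossings.
Both give the same β = s1 s2^-1 s1 s2^-1 on 3 strands, so one state sum suffices:
Braid: s1 s2^-1 s1 s2^-1 on 3 strands, 4 crossings.
Writhe w = (#positive) - (#negative) = 2 - 2 = 0.
Computing the Kauffman bracket via state sum. There are 2^4 = 16 states.
For each crossing: s=0 is the vertical smoothing, s=1 horizontal. Crossing k contributes A^(sign_k * (1 - 2*s_k)); loop factor d = -A^2 - A^-2.
  state 0000: A-exp=+0, loops=3, term = A^0 * d^2
  state 0001: A-exp=+2, loops=2, term = A^2 * d^1
  state 0010: A-exp=-2, loops=2, term = A^-2 * d^1
  state 0011: A-exp=+0, loops=1, term = A^0 * d^0
  state 0100: A-exp=+2, loops=2, term = A^2 * d^1
  state 0101: A-exp=+4, loops=3, term = A^4 * d^2
  state 0110: A-exp=+0, loops=1, term = A^0 * d^0
  state 0111: A-exp=+2, loops=2, term = A^2 * d^1
  state 1000: A-exp=-2, loops=2, term = A^-2 * d^1
  state 1001: A-exp=+0, loops=1, term = A^0 * d^0
  state 1010: A-exp=-4, loops=3, term = A^-4 * d^2
  state 1011: A-exp=-2, loops=2, term = A^-2 * d^1
  state 1100: A-exp=+0, loops=1, term = A^0 * d^0
  state 1101: A-exp=+2, loops=2, term = A^2 * d^1
  state 1110: A-exp=-2, loops=2, term = A^-2 * d^1
  state 1111: A-exp=+0, loops=1, term = A^0 * d^0
Collect the terms by A-exponent (count of states per loop number):
Powers of d = -A^2 - A^-2: d^2 = A^4 + 2 + A^-4.
  A^4 * (d^2) = A^8 + 2*A^4 + 1
  A^2 * (4*d) = -4*A^4 - 4
  A^0 * (5 + d^2) = A^4 + 7 + A^-4
  A^-2 * (4*d) = -4 - 4*A^-4
  A^-4 * (d^2) = 1 + 2*A^-4 + A^-8
Summing the groups: <K> = A^8 - A^4 + 1 - A^-4 + A^-8
Normalise by the writhe: (-A^3)^(-w) = (-A^3)^(0) = 1, so f(A) = 1 * <K> = A^8 - A^4 + 1 - A^-4 + A^-8.
Substitute A = t^(-1/4), i.e. A^e → t^(-e/4): V(t) = t^2 - t + 1 - t^-1 + t^-2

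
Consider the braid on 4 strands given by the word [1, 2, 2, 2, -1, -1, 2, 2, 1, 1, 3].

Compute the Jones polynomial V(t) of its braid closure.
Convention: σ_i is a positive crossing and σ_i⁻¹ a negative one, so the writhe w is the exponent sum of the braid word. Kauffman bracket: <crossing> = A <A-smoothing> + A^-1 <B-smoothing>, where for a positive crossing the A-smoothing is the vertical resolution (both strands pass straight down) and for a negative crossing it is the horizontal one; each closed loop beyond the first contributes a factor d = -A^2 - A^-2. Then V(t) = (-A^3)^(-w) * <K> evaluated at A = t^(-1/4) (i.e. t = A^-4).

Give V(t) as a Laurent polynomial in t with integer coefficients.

t^10 - 3*t^9 + 5*t^8 - 7*t^7 + 7*t^6 - 7*t^5 + 6*t^4 - 3*t^3 + 2*t^2

Derivation:
The presented braid s1 s2 s2 s2 s1^-1 s1^-1 s2 s2 s1 s1 s3 on 4 strands reduces by inverse Markov moves (closure unchanged at each step):
  Destabilize: the word has the form β·s3 where s3 occurs only as the final letter (β ∈ B_3); drop it and the last strand → 3 strands.
Reduced to β = s1 s2 s2 s2 s1^-1 s1^-1 s2 s2 s1 s1 on 3 strands, 10 crossings.
Compute on β:
Braid: s1 s2 s2 s2 s1^-1 s1^-1 s2 s2 s1 s1 on 3 strands, 10 crossings.
Writhe w = (#positive) - (#negative) = 8 - 2 = 6.
State-sum expansion of <K>. There are 2^10 = 1024 states.
For each crossing: s=0 is the vertical smoothing, s=1 horizontal. Crossing k contributes A^(sign_k * (1 - 2*s_k)); loop factor d = -A^2 - A^-2.
Tabulate the states by total A-exponent and number of loops L (A-exp: L × count):
  A^10: L=3 ×1
  A^8: L=2 ×7, L=4 ×3
  A^6: L=1 ×10, L=3 ×32, L=5 ×3
  A^4: L=2 ×76, L=4 ×43, L=6 ×1
  A^2: L=1 ×51, L=3 ×132, L=5 ×27
  A^0: L=2 ×135, L=4 ×109, L=6 ×8
  A^-2: L=3 ×161, L=5 ×48, L=7 ×1
  A^-4: L=4 ×109, L=6 ×11
  A^-6: L=5 ×44, L=7 ×1
  A^-8: L=6 ×10
  A^-10: L=7 ×1
Each group contributes A^e * Σ count * d^(L-1):
Powers of d = -A^2 - A^-2: d^2 = A^4 + 2 + A^-4; d^3 = -A^6 - 3*A^2 - 3*A^-2 - A^-6; d^4 = A^8 + 4*A^4 + 6 + 4*A^-4 + A^-8; d^5 = -A^10 - 5*A^6 - 10*A^2 - 10*A^-2 - 5*A^-6 - A^-10; d^6 = A^12 + 6*A^8 + 15*A^4 + 20 + 15*A^-4 + 6*A^-8 + A^-12.
  A^10 * (d^2) = A^14 + 2*A^10 + A^6
  A^8 * (7*d + 3*d^3) = -3*A^14 - 16*A^10 - 16*A^6 - 3*A^2
  A^6 * (10 + 32*d^2 + 3*d^4) = 3*A^14 + 44*A^10 + 92*A^6 + 44*A^2 + 3*A^-2
  A^4 * (76*d + 43*d^3 + d^5) = -A^14 - 48*A^10 - 215*A^6 - 215*A^2 - 48*A^-2 - A^-6
  A^2 * (51 + 132*d^2 + 27*d^4) = 27*A^10 + 240*A^6 + 477*A^2 + 240*A^-2 + 27*A^-6
  A^0 * (135*d + 109*d^3 + 8*d^5) = -8*A^10 - 149*A^6 - 542*A^2 - 542*A^-2 - 149*A^-6 - 8*A^-10
  A^-2 * (161*d^2 + 48*d^4 + d^6) = A^10 + 54*A^6 + 368*A^2 + 630*A^-2 + 368*A^-6 + 54*A^-10 + A^-14
  A^-4 * (109*d^3 + 11*d^5) = -11*A^6 - 164*A^2 - 437*A^-2 - 437*A^-6 - 164*A^-10 - 11*A^-14
  A^-6 * (44*d^4 + d^6) = A^6 + 50*A^2 + 191*A^-2 + 284*A^-6 + 191*A^-10 + 50*A^-14 + A^-18
  A^-8 * (10*d^5) = -10*A^2 - 50*A^-2 - 100*A^-6 - 100*A^-10 - 50*A^-14 - 10*A^-18
  A^-10 * (d^6) = A^2 + 6*A^-2 + 15*A^-6 + 20*A^-10 + 15*A^-14 + 6*A^-18 + A^-22
Summing the groups: <K> = 2*A^10 - 3*A^6 + 6*A^2 - 7*A^-2 + 7*A^-6 - 7*A^-10 + 5*A^-14 - 3*A^-18 + A^-22
Normalise by the writhe: (-A^3)^(-w) = (-A^3)^(-6) = A^-18, so f(A) = A^-18 * <K> = 2*A^-8 - 3*A^-12 + 6*A^-16 - 7*A^-20 + 7*A^-24 - 7*A^-28 + 5*A^-32 - 3*A^-36 + A^-40.
Substitute A = t^(-1/4), i.e. A^e → t^(-e/4): V(t) = t^10 - 3*t^9 + 5*t^8 - 7*t^7 + 7*t^6 - 7*t^5 + 6*t^4 - 3*t^3 + 2*t^2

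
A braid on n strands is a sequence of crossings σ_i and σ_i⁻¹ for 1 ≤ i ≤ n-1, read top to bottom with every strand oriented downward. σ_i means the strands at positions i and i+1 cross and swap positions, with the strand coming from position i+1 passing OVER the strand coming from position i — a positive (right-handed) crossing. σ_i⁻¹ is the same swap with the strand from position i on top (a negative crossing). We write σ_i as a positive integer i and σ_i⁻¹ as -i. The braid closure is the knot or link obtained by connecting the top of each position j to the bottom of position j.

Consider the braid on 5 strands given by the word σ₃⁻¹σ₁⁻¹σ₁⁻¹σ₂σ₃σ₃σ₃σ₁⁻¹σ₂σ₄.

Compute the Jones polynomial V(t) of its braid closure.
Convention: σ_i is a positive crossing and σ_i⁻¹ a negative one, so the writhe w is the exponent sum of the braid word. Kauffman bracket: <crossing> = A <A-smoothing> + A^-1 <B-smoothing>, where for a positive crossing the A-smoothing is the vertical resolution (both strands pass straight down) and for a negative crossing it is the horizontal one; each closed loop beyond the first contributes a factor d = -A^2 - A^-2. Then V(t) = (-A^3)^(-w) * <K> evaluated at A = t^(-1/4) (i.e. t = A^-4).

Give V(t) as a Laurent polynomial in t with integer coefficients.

-t^5 + 2*t^4 - 3*t^3 + 4*t^2 - 4*t + 5 - 3*t^-1 + 2*t^-2 - t^-3

Derivation:
The presented braid s3^-1 s1^-1 s1^-1 s2 s3 s3 s3 s1^-1 s2 s4 on 5 strands reduces by inverse Markov moves (closure unchanged at each step):
  Destabilize: the word has the form β·s4 where s4 occurs only as the final letter (β ∈ B_4); drop it and the last strand → 4 strands.
Reduced to β = s3^-1 s1^-1 s1^-1 s2 s3 s3 s3 s1^-1 s2 on 4 strands, 9 crossings.
Compute on β:
Braid: s3^-1 s1^-1 s1^-1 s2 s3 s3 s3 s1^-1 s2 on 4 strands, 9 crossings.
Writhe w = (#positive) - (#negative) = 5 - 4 = 1.
Computing the Kauffman bracket via state sum. There are 2^9 = 512 states.
For each crossing: s=0 is the vertical smoothing, s=1 horizontal. Crossing k contributes A^(sign_k * (1 - 2*s_k)); loop factor d = -A^2 - A^-2.
Tabulate the states by total A-exponent and number of loops L (A-exp: L × count):
  A^9: L=4 ×1
  A^7: L=3 ×5, L=5 ×4
  A^5: L=2 ×10, L=4 ×23, L=6 ×3
  A^3: L=1 ×8, L=3 ×57, L=5 ×18, L=7 ×1
  A^1: L=2 ×70, L=4 ×50, L=6 ×6
  A^-1: L=1 ×33, L=3 ×75, L=5 ×18
  A^-3: L=2 ×51, L=4 ×32, L=6 ×1
  A^-5: L=3 ×32, L=5 ×4
  A^-7: L=4 ×9
  A^-9: L=5 ×1
Each group contributes A^e * Σ count * d^(L-1):
Powers of d = -A^2 - A^-2: d^2 = A^4 + 2 + A^-4; d^3 = -A^6 - 3*A^2 - 3*A^-2 - A^-6; d^4 = A^8 + 4*A^4 + 6 + 4*A^-4 + A^-8; d^5 = -A^10 - 5*A^6 - 10*A^2 - 10*A^-2 - 5*A^-6 - A^-10; d^6 = A^12 + 6*A^8 + 15*A^4 + 20 + 15*A^-4 + 6*A^-8 + A^-12.
  A^9 * (d^3) = -A^15 - 3*A^11 - 3*A^7 - A^3
  A^7 * (5*d^2 + 4*d^4) = 4*A^15 + 21*A^11 + 34*A^7 + 21*A^3 + 4*A^-1
  A^5 * (10*d + 23*d^3 + 3*d^5) = -3*A^15 - 38*A^11 - 109*A^7 - 109*A^3 - 38*A^-1 - 3*A^-5
  A^3 * (8 + 57*d^2 + 18*d^4 + d^6) = A^15 + 24*A^11 + 144*A^7 + 250*A^3 + 144*A^-1 + 24*A^-5 + A^-9
  A^1 * (70*d + 50*d^3 + 6*d^5) = -6*A^11 - 80*A^7 - 280*A^3 - 280*A^-1 - 80*A^-5 - 6*A^-9
  A^-1 * (33 + 75*d^2 + 18*d^4) = 18*A^7 + 147*A^3 + 291*A^-1 + 147*A^-5 + 18*A^-9
  A^-3 * (51*d + 32*d^3 + d^5) = -A^7 - 37*A^3 - 157*A^-1 - 157*A^-5 - 37*A^-9 - A^-13
  A^-5 * (32*d^2 + 4*d^4) = 4*A^3 + 48*A^-1 + 88*A^-5 + 48*A^-9 + 4*A^-13
  A^-7 * (9*d^3) = -9*A^-1 - 27*A^-5 - 27*A^-9 - 9*A^-13
  A^-9 * (d^4) = A^-1 + 4*A^-5 + 6*A^-9 + 4*A^-13 + A^-17
Summing the groups: <K> = A^15 - 2*A^11 + 3*A^7 - 5*A^3 + 4*A^-1 - 4*A^-5 + 3*A^-9 - 2*A^-13 + A^-17
Normalise by the writhe: (-A^3)^(-w) = (-A^3)^(-1) = -A^-3, so f(A) = -A^-3 * <K> = -A^12 + 2*A^8 - 3*A^4 + 5 - 4*A^-4 + 4*A^-8 - 3*A^-12 + 2*A^-16 - A^-20.
Substitute A = t^(-1/4), i.e. A^e → t^(-e/4): V(t) = -t^5 + 2*t^4 - 3*t^3 + 4*t^2 - 4*t + 5 - 3*t^-1 + 2*t^-2 - t^-3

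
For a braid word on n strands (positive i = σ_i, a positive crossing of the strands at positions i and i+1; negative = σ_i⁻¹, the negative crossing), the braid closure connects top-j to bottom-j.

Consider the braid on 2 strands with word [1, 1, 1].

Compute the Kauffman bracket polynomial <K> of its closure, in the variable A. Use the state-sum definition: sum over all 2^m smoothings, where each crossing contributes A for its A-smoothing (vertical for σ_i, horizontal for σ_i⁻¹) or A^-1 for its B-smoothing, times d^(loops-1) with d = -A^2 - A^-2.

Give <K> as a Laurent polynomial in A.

-A^5 - A^-3 + A^-7

Derivation:
Braid: s1 s1 s1 on 2 strands, 3 crossings.
Writhe w = (#positive) - (#negative) = 3 - 0 = 3.
Enumerate smoothing states for the bracket polynomial. There are 2^3 = 8 states.
Each crossing splits two ways (0=vertical, 1=horizontal). The state's weight is A^(#A-smoothings - #B-smoothings) * d^(loops - 1).
  state 000: A-exp=+3, loops=2, term = A^3 * d^1
  state 001: A-exp=+1, loops=1, term = A^1 * d^0
  state 010: A-exp=+1, loops=1, term = A^1 * d^0
  state 011: A-exp=-1, loops=2, term = A^-1 * d^1
  state 100: A-exp=+1, loops=1, term = A^1 * d^0
  state 101: A-exp=-1, loops=2, term = A^-1 * d^1
  state 110: A-exp=-1, loops=2, term = A^-1 * d^1
  state 111: A-exp=-3, loops=3, term = A^-3 * d^2
Collect the terms by A-exponent (count of states per loop number):
Powers of d = -A^2 - A^-2: d^2 = A^4 + 2 + A^-4.
  A^3 * (d) = -A^5 - A
  A^1 * (3) = 3*A
  A^-1 * (3*d) = -3*A - 3*A^-3
  A^-3 * (d^2) = A + 2*A^-3 + A^-7
Summing the groups: <K> = -A^5 - A^-3 + A^-7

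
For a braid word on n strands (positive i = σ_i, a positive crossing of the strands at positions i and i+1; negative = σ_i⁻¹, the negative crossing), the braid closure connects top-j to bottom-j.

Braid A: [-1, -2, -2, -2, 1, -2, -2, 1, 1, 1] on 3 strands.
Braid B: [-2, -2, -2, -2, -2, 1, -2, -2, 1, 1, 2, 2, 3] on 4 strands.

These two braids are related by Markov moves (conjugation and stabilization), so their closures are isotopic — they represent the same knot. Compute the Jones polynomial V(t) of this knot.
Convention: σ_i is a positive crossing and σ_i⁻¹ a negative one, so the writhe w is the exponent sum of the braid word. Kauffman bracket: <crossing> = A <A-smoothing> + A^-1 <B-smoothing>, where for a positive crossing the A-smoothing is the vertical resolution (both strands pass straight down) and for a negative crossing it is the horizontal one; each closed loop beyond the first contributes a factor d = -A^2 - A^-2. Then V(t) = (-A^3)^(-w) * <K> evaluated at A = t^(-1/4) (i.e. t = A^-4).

-t^2 + 2*t - 3 + 5*t^-1 - 4*t^-2 + 5*t^-3 - 4*t^-4 + 2*t^-5 - t^-6

Derivation:
Markov-equivalent braids have isotopic closures, hence identical knot invariants. Strip the Markov moves from each word to reach a common short braid β, then compute V(t) once on β.
Braid A: s1^-1 s2^-1 s2^-1 s2^-1 s1 s2^-1 s2^-1 s1 s1 s1 on 3 strands reduces by inverse Markov moves (closure unchanged at each step):
  Deconjugate: the word is γ·β·γ⁻¹ with γ = s1^-1 (prefix) and γ⁻¹ = s1 (suffix); strip both.
Reduced to β = s2^-1 s2^-1 s2^-1 s1 s2^-1 s2^-1 s1 s1 on 3 strands, 8 crossings.
Braid B: s2^-1 s2^-1 s2^-1 s2^-1 s2^-1 s1 s2^-1 s2^-1 s1 s1 s2 s2 s3 on 4 strands reduces by inverse Markov moves (closure unchanged at each step):
  Destabilize: the word has the form β·s3 where s3 occurs only as the final letter (β ∈ B_3); drop it and the last strand → 3 strands.
  Deconjugate: the word is γ·β·γ⁻¹ with γ = s2^-1 s2^-1 (prefix) and γ⁻¹ = s2 s2 (suffix); strip both.
Reduced to β = s2^-1 s2^-1 s2^-1 s1 s2^-1 s2^-1 s1 s1 on 3 strands, 8 crossings.
Both give the same β = s2^-1 s2^-1 s2^-1 s1 s2^-1 s2^-1 s1 s1 on 3 strands, so one state sum suffices:
Braid: s2^-1 s2^-1 s2^-1 s1 s2^-1 s2^-1 s1 s1 on 3 strands, 8 crossings.
Writhe w = (#positive) - (#negative) = 3 - 5 = -2.
Computing the Kauffman bracket via state sum. There are 2^8 = 256 states.
Smooth each crossing (0=||, 1=⌣⌢); contribution A^(Σ sign_k(1-2s_k)) * d^(L-1).
Tabulate the states by total A-exponent and number of loops L (A-exp: L × count):
  A^8: L=6 ×1
  A^6: L=5 ×8
  A^4: L=4 ×27, L=6 ×1
  A^2: L=3 ×50, L=5 ×6
  A^0: L=2 ×53, L=4 ×17
  A^-2: L=1 ×27, L=3 ×28, L=5 ×1
  A^-4: L=2 ×24, L=4 ×4
  A^-6: L=3 ×8
  A^-8: L=4 ×1
Each group contributes A^e * Σ count * d^(L-1):
Powers of d = -A^2 - A^-2: d^2 = A^4 + 2 + A^-4; d^3 = -A^6 - 3*A^2 - 3*A^-2 - A^-6; d^4 = A^8 + 4*A^4 + 6 + 4*A^-4 + A^-8; d^5 = -A^10 - 5*A^6 - 10*A^2 - 10*A^-2 - 5*A^-6 - A^-10.
  A^8 * (d^5) = -A^18 - 5*A^14 - 10*A^10 - 10*A^6 - 5*A^2 - A^-2
  A^6 * (8*d^4) = 8*A^14 + 32*A^10 + 48*A^6 + 32*A^2 + 8*A^-2
  A^4 * (27*d^3 + d^5) = -A^14 - 32*A^10 - 91*A^6 - 91*A^2 - 32*A^-2 - A^-6
  A^2 * (50*d^2 + 6*d^4) = 6*A^10 + 74*A^6 + 136*A^2 + 74*A^-2 + 6*A^-6
  A^0 * (53*d + 17*d^3) = -17*A^6 - 104*A^2 - 104*A^-2 - 17*A^-6
  A^-2 * (27 + 28*d^2 + d^4) = A^6 + 32*A^2 + 89*A^-2 + 32*A^-6 + A^-10
  A^-4 * (24*d + 4*d^3) = -4*A^2 - 36*A^-2 - 36*A^-6 - 4*A^-10
  A^-6 * (8*d^2) = 8*A^-2 + 16*A^-6 + 8*A^-10
  A^-8 * (d^3) = -A^-2 - 3*A^-6 - 3*A^-10 - A^-14
Summing the groups: <K> = -A^18 + 2*A^14 - 4*A^10 + 5*A^6 - 4*A^2 + 5*A^-2 - 3*A^-6 + 2*A^-10 - A^-14
Normalise by the writhe: (-A^3)^(-w) = (-A^3)^(2) = A^6, so f(A) = A^6 * <K> = -A^24 + 2*A^20 - 4*A^16 + 5*A^12 - 4*A^8 + 5*A^4 - 3 + 2*A^-4 - A^-8.
Substitute A = t^(-1/4), i.e. A^e → t^(-e/4): V(t) = -t^2 + 2*t - 3 + 5*t^-1 - 4*t^-2 + 5*t^-3 - 4*t^-4 + 2*t^-5 - t^-6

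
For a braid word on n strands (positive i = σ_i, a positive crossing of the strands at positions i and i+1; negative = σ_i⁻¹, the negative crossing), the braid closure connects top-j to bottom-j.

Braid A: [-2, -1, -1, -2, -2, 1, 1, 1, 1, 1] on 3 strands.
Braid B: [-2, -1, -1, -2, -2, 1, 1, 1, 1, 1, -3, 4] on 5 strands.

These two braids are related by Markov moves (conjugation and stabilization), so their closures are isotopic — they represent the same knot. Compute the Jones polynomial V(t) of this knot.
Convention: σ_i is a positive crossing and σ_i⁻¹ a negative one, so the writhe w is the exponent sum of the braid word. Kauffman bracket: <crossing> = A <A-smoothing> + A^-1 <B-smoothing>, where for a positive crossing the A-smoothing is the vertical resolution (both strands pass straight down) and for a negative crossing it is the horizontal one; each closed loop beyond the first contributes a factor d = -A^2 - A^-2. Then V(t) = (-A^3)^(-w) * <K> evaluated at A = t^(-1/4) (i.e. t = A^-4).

-t^4 + t^3 - t^2 + 2*t - 1 + 2*t^-1 - t^-2 + t^-3 - t^-4

Derivation:
Markov-equivalent braids have isotopic closures, hence identical knot invariants. Strip the Markov moves from each word to reach a common short braid β, then compute V(t) once on β.
Braid A: s2^-1 s1^-1 s1^-1 s2^-1 s2^-1 s1 s1 s1 s1 s1 on 3 strands has no conjugating prefix/suffix or stabilization to strip; take β = s2^-1 s1^-1 s1^-1 s2^-1 s2^-1 s1 s1 s1 s1 s1.
Braid B: s2^-1 s1^-1 s1^-1 s2^-1 s2^-1 s1 s1 s1 s1 s1 s3^-1 s4 on 5 strands reduces by inverse Markov moves (closure unchanged at each step):
  Destabilize: the word has the form β·s4 where s4 occurs only as the final letter (β ∈ B_4); drop it and the last strand → 4 strands.
  Destabilize: the word has the form β·s3^-1 where s3^-1 occurs only as the final letter (β ∈ B_3); drop it and the last strand → 3 strands.
Reduced to β = s2^-1 s1^-1 s1^-1 s2^-1 s2^-1 s1 s1 s1 s1 s1 on 3 strands, 10 crossings.
Both give the same β = s2^-1 s1^-1 s1^-1 s2^-1 s2^-1 s1 s1 s1 s1 s1 on 3 strands, so one state sum suffices:
Braid: s2^-1 s1^-1 s1^-1 s2^-1 s2^-1 s1 s1 s1 s1 s1 on 3 strands, 10 crossings.
Writhe w = (#positive) - (#negative) = 5 - 5 = 0.
Computing the Kauffman bracket via state sum. There are 2^10 = 1024 states.
For each crossing: s=0 is the vertical smoothing, s=1 horizontal. Crossing k contributes A^(sign_k * (1 - 2*s_k)); loop factor d = -A^2 - A^-2.
Tabulate the states by total A-exponent and number of loops L (A-exp: L × count):
  A^10: L=4 ×1
  A^8: L=3 ×10
  A^6: L=2 ×29, L=4 ×16
  A^4: L=1 ×26, L=3 ×74, L=5 ×20
  A^2: L=2 ×90, L=4 ×105, L=6 ×15
  A^0: L=1 ×15, L=3 ×141, L=5 ×90, L=7 ×6
  A^-2: L=2 ×35, L=4 ×130, L=6 ×44, L=8 ×1
  A^-4: L=3 ×40, L=5 ×69, L=7 ×11
  A^-6: L=4 ×25, L=6 ×19, L=8 ×1
  A^-8: L=5 ×8, L=7 ×2
  A^-10: L=6 ×1
Each group contributes A^e * Σ count * d^(L-1):
Powers of d = -A^2 - A^-2: d^2 = A^4 + 2 + A^-4; d^3 = -A^6 - 3*A^2 - 3*A^-2 - A^-6; d^4 = A^8 + 4*A^4 + 6 + 4*A^-4 + A^-8; d^5 = -A^10 - 5*A^6 - 10*A^2 - 10*A^-2 - 5*A^-6 - A^-10; d^6 = A^12 + 6*A^8 + 15*A^4 + 20 + 15*A^-4 + 6*A^-8 + A^-12; d^7 = -A^14 - 7*A^10 - 21*A^6 - 35*A^2 - 35*A^-2 - 21*A^-6 - 7*A^-10 - A^-14.
  A^10 * (d^3) = -A^16 - 3*A^12 - 3*A^8 - A^4
  A^8 * (10*d^2) = 10*A^12 + 20*A^8 + 10*A^4
  A^6 * (29*d + 16*d^3) = -16*A^12 - 77*A^8 - 77*A^4 - 16
  A^4 * (26 + 74*d^2 + 20*d^4) = 20*A^12 + 154*A^8 + 294*A^4 + 154 + 20*A^-4
  A^2 * (90*d + 105*d^3 + 15*d^5) = -15*A^12 - 180*A^8 - 555*A^4 - 555 - 180*A^-4 - 15*A^-8
  A^0 * (15 + 141*d^2 + 90*d^4 + 6*d^6) = 6*A^12 + 126*A^8 + 591*A^4 + 957 + 591*A^-4 + 126*A^-8 + 6*A^-12
  A^-2 * (35*d + 130*d^3 + 44*d^5 + d^7) = -A^12 - 51*A^8 - 371*A^4 - 900 - 900*A^-4 - 371*A^-8 - 51*A^-12 - A^-16
  A^-4 * (40*d^2 + 69*d^4 + 11*d^6) = 11*A^8 + 135*A^4 + 481 + 714*A^-4 + 481*A^-8 + 135*A^-12 + 11*A^-16
  A^-6 * (25*d^3 + 19*d^5 + d^7) = -A^8 - 26*A^4 - 141 - 300*A^-4 - 300*A^-8 - 141*A^-12 - 26*A^-16 - A^-20
  A^-8 * (8*d^4 + 2*d^6) = 2*A^4 + 20 + 62*A^-4 + 88*A^-8 + 62*A^-12 + 20*A^-16 + 2*A^-20
  A^-10 * (d^5) = -1 - 5*A^-4 - 10*A^-8 - 10*A^-12 - 5*A^-16 - A^-20
Summing the groups: <K> = -A^16 + A^12 - A^8 + 2*A^4 - 1 + 2*A^-4 - A^-8 + A^-12 - A^-16
Normalise by the writhe: (-A^3)^(-w) = (-A^3)^(0) = 1, so f(A) = 1 * <K> = -A^16 + A^12 - A^8 + 2*A^4 - 1 + 2*A^-4 - A^-8 + A^-12 - A^-16.
Substitute A = t^(-1/4), i.e. A^e → t^(-e/4): V(t) = -t^4 + t^3 - t^2 + 2*t - 1 + 2*t^-1 - t^-2 + t^-3 - t^-4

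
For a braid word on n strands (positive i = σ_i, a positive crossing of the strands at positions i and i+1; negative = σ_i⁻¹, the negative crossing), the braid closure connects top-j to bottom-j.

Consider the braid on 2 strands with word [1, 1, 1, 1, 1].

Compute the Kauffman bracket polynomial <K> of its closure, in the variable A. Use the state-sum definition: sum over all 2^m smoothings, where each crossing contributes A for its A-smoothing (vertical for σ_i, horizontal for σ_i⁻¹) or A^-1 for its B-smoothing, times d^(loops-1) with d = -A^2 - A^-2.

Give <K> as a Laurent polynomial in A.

-A^7 - A^-1 + A^-5 - A^-9 + A^-13

Derivation:
Braid: s1 s1 s1 s1 s1 on 2 strands, 5 crossings.
Writhe w = (#positive) - (#negative) = 5 - 0 = 5.
Computing the Kauffman bracket via state sum. There are 2^5 = 32 states.
Each crossing splits two ways (0=vertical, 1=horizontal). The state's weight is A^(#A-smoothings - #B-smoothings) * d^(loops - 1).
  state 00000: A-exp=+5, loops=2, term = A^5 * d^1
  state 00001: A-exp=+3, loops=1, term = A^3 * d^0
  state 00010: A-exp=+3, loops=1, term = A^3 * d^0
  state 00011: A-exp=+1, loops=2, term = A^1 * d^1
  state 00100: A-exp=+3, loops=1, term = A^3 * d^0
  state 00101: A-exp=+1, loops=2, term = A^1 * d^1
  state 00110: A-exp=+1, loops=2, term = A^1 * d^1
  state 00111: A-exp=-1, loops=3, term = A^-1 * d^2
  state 01000: A-exp=+3, loops=1, term = A^3 * d^0
  state 01001: A-exp=+1, loops=2, term = A^1 * d^1
  state 01010: A-exp=+1, loops=2, term = A^1 * d^1
  state 01011: A-exp=-1, loops=3, term = A^-1 * d^2
  state 01100: A-exp=+1, loops=2, term = A^1 * d^1
  state 01101: A-exp=-1, loops=3, term = A^-1 * d^2
  state 01110: A-exp=-1, loops=3, term = A^-1 * d^2
  state 01111: A-exp=-3, loops=4, term = A^-3 * d^3
  state 10000: A-exp=+3, loops=1, term = A^3 * d^0
  state 10001: A-exp=+1, loops=2, term = A^1 * d^1
  state 10010: A-exp=+1, loops=2, term = A^1 * d^1
  state 10011: A-exp=-1, loops=3, term = A^-1 * d^2
  state 10100: A-exp=+1, loops=2, term = A^1 * d^1
  state 10101: A-exp=-1, loops=3, term = A^-1 * d^2
  state 10110: A-exp=-1, loops=3, term = A^-1 * d^2
  state 10111: A-exp=-3, loops=4, term = A^-3 * d^3
  state 11000: A-exp=+1, loops=2, term = A^1 * d^1
  state 11001: A-exp=-1, loops=3, term = A^-1 * d^2
  state 11010: A-exp=-1, loops=3, term = A^-1 * d^2
  state 11011: A-exp=-3, loops=4, term = A^-3 * d^3
  state 11100: A-exp=-1, loops=3, term = A^-1 * d^2
  state 11101: A-exp=-3, loops=4, term = A^-3 * d^3
  state 11110: A-exp=-3, loops=4, term = A^-3 * d^3
  state 11111: A-exp=-5, loops=5, term = A^-5 * d^4
Collect the terms by A-exponent (count of states per loop number):
Powers of d = -A^2 - A^-2: d^2 = A^4 + 2 + A^-4; d^3 = -A^6 - 3*A^2 - 3*A^-2 - A^-6; d^4 = A^8 + 4*A^4 + 6 + 4*A^-4 + A^-8.
  A^5 * (d) = -A^7 - A^3
  A^3 * (5) = 5*A^3
  A^1 * (10*d) = -10*A^3 - 10*A^-1
  A^-1 * (10*d^2) = 10*A^3 + 20*A^-1 + 10*A^-5
  A^-3 * (5*d^3) = -5*A^3 - 15*A^-1 - 15*A^-5 - 5*A^-9
  A^-5 * (d^4) = A^3 + 4*A^-1 + 6*A^-5 + 4*A^-9 + A^-13
Summing the groups: <K> = -A^7 - A^-1 + A^-5 - A^-9 + A^-13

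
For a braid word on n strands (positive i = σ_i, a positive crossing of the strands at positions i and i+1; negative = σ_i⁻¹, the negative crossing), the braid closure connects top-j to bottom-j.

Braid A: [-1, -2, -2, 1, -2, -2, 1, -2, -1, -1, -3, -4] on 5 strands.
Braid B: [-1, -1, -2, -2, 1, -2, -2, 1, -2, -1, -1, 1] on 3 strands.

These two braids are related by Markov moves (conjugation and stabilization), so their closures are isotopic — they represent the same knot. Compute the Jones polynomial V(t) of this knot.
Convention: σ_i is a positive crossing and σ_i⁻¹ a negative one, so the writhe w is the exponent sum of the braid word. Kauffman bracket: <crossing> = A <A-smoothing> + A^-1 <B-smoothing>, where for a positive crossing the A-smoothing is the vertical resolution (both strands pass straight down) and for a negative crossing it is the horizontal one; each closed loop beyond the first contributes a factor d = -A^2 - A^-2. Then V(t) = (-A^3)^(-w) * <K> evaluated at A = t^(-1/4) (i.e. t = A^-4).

Markov-equivalent braids have isotopic closures, hence identical knot invariants. Strip the Markov moves from each word to reach a common short braid β, then compute V(t) once on β.
Braid A: s1^-1 s2^-1 s2^-1 s1 s2^-1 s2^-1 s1 s2^-1 s1^-1 s1^-1 s3^-1 s4^-1 on 5 strands reduces by inverse Markov moves (closure unchanged at each step):
  Destabilize: the word has the form β·s4^-1 where s4^-1 occurs only as the final letter (β ∈ B_4); drop it and the last strand → 4 strands.
  Destabilize: the word has the form β·s3^-1 where s3^-1 occurs only as the final letter (β ∈ B_3); drop it and the last strand → 3 strands.
Reduced to β = s1^-1 s2^-1 s2^-1 s1 s2^-1 s2^-1 s1 s2^-1 s1^-1 s1^-1 on 3 strands, 10 crossings.
Braid B: s1^-1 s1^-1 s2^-1 s2^-1 s1 s2^-1 s2^-1 s1 s2^-1 s1^-1 s1^-1 s1 on 3 strands reduces by inverse Markov moves (closure unchanged at each step):
  Deconjugate: the word is γ·β·γ⁻¹ with γ = s1^-1 (prefix) and γ⁻¹ = s1 (suffix); strip both.
Reduced to β = s1^-1 s2^-1 s2^-1 s1 s2^-1 s2^-1 s1 s2^-1 s1^-1 s1^-1 on 3 strands, 10 crossings.
Both give the same β = s1^-1 s2^-1 s2^-1 s1 s2^-1 s2^-1 s1 s2^-1 s1^-1 s1^-1 on 3 strands, so one state sum suffices:
Braid: s1^-1 s2^-1 s2^-1 s1 s2^-1 s2^-1 s1 s2^-1 s1^-1 s1^-1 on 3 strands, 10 crossings.
Writhe w = (#positive) - (#negative) = 2 - 8 = -6.
Enumerate smoothing states for the bracket polynomial. There are 2^10 = 1024 states.
Each crossing splits two ways (0=vertical, 1=horizontal). The state's weight is A^(#A-smoothings - #B-smoothings) * d^(loops - 1).
Tabulate the states by total A-exponent and number of loops L (A-exp: L × count):
  A^10: L=7 ×1
  A^8: L=6 ×10
  A^6: L=5 ×44, L=7 ×1
  A^4: L=4 ×110, L=6 ×10
  A^2: L=3 ×166, L=5 ×44
  A^0: L=2 ×144, L=4 ×106, L=6 ×2
  A^-2: L=1 ×57, L=3 ×140, L=5 ×13
  A^-4: L=2 ×91, L=4 ×28, L=6 ×1
  A^-6: L=1 ×16, L=3 ×26, L=5 ×3
  A^-8: L=2 ×7, L=4 ×3
  A^-10: L=3 ×1
Each group contributes A^e * Σ count * d^(L-1):
Powers of d = -A^2 - A^-2: d^2 = A^4 + 2 + A^-4; d^3 = -A^6 - 3*A^2 - 3*A^-2 - A^-6; d^4 = A^8 + 4*A^4 + 6 + 4*A^-4 + A^-8; d^5 = -A^10 - 5*A^6 - 10*A^2 - 10*A^-2 - 5*A^-6 - A^-10; d^6 = A^12 + 6*A^8 + 15*A^4 + 20 + 15*A^-4 + 6*A^-8 + A^-12.
  A^10 * (d^6) = A^22 + 6*A^18 + 15*A^14 + 20*A^10 + 15*A^6 + 6*A^2 + A^-2
  A^8 * (10*d^5) = -10*A^18 - 50*A^14 - 100*A^10 - 100*A^6 - 50*A^2 - 10*A^-2
  A^6 * (44*d^4 + d^6) = A^18 + 50*A^14 + 191*A^10 + 284*A^6 + 191*A^2 + 50*A^-2 + A^-6
  A^4 * (110*d^3 + 10*d^5) = -10*A^14 - 160*A^10 - 430*A^6 - 430*A^2 - 160*A^-2 - 10*A^-6
  A^2 * (166*d^2 + 44*d^4) = 44*A^10 + 342*A^6 + 596*A^2 + 342*A^-2 + 44*A^-6
  A^0 * (144*d + 106*d^3 + 2*d^5) = -2*A^10 - 116*A^6 - 482*A^2 - 482*A^-2 - 116*A^-6 - 2*A^-10
  A^-2 * (57 + 140*d^2 + 13*d^4) = 13*A^6 + 192*A^2 + 415*A^-2 + 192*A^-6 + 13*A^-10
  A^-4 * (91*d + 28*d^3 + d^5) = -A^6 - 33*A^2 - 185*A^-2 - 185*A^-6 - 33*A^-10 - A^-14
  A^-6 * (16 + 26*d^2 + 3*d^4) = 3*A^2 + 38*A^-2 + 86*A^-6 + 38*A^-10 + 3*A^-14
  A^-8 * (7*d + 3*d^3) = -3*A^-2 - 16*A^-6 - 16*A^-10 - 3*A^-14
  A^-10 * (d^2) = A^-6 + 2*A^-10 + A^-14
Summing the groups: <K> = A^22 - 3*A^18 + 5*A^14 - 7*A^10 + 7*A^6 - 7*A^2 + 6*A^-2 - 3*A^-6 + 2*A^-10
Normalise by the writhe: (-A^3)^(-w) = (-A^3)^(6) = A^18, so f(A) = A^18 * <K> = A^40 - 3*A^36 + 5*A^32 - 7*A^28 + 7*A^24 - 7*A^20 + 6*A^16 - 3*A^12 + 2*A^8.
Substitute A = t^(-1/4), i.e. A^e → t^(-e/4): V(t) = 2*t^-2 - 3*t^-3 + 6*t^-4 - 7*t^-5 + 7*t^-6 - 7*t^-7 + 5*t^-8 - 3*t^-9 + t^-10

Answer: 2*t^-2 - 3*t^-3 + 6*t^-4 - 7*t^-5 + 7*t^-6 - 7*t^-7 + 5*t^-8 - 3*t^-9 + t^-10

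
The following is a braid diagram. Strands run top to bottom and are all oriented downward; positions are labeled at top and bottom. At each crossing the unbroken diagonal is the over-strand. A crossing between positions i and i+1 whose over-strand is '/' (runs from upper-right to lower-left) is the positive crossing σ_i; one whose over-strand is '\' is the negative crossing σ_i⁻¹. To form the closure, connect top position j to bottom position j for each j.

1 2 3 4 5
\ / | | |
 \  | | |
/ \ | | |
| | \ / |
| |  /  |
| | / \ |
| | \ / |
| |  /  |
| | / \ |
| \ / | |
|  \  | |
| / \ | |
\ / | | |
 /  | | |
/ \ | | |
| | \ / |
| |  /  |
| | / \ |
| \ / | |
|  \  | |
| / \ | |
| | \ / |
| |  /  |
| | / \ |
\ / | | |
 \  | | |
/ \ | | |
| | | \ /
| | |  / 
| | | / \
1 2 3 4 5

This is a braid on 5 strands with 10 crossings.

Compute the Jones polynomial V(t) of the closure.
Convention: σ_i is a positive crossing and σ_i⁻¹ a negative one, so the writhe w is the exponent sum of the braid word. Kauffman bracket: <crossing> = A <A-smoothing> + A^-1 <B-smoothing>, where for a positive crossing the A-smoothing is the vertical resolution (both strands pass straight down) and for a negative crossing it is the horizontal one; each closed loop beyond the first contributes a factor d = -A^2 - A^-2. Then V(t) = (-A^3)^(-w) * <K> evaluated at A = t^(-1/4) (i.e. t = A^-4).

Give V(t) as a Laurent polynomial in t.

Reading the diagram top to bottom ('/'-over between positions i,i+1 = s_i, '\'-over = s_i^-1): braid word = s1^-1 s3 s3 s2^-1 s1 s3 s2^-1 s3 s1^-1 s4.
The presented braid s1^-1 s3 s3 s2^-1 s1 s3 s2^-1 s3 s1^-1 s4 on 5 strands reduces by inverse Markov moves (closure unchanged at each step):
  Destabilize: the word has the form β·s4 where s4 occurs only as the final letter (β ∈ B_4); drop it and the last strand → 4 strands.
Reduced to β = s1^-1 s3 s3 s2^-1 s1 s3 s2^-1 s3 s1^-1 on 4 strands, 9 crossings.
Compute on β:
Braid: s1^-1 s3 s3 s2^-1 s1 s3 s2^-1 s3 s1^-1 on 4 strands, 9 crossings.
Writhe w = (#positive) - (#negative) = 5 - 4 = 1.
Enumerate smoothing states for the bracket polynomial. There are 2^9 = 512 states.
For each crossing: s=0 is the vertical smoothing, s=1 horizontal. Crossing k contributes A^(sign_k * (1 - 2*s_k)); loop factor d = -A^2 - A^-2.
Tabulate the states by total A-exponent and number of loops L (A-exp: L × count):
  A^9: L=4 ×1
  A^7: L=3 ×9
  A^5: L=2 ×29, L=4 ×7
  A^3: L=1 ×30, L=3 ×52, L=5 ×2
  A^1: L=2 ×83, L=4 ×43
  A^-1: L=1 ×11, L=3 ×93, L=5 ×22
  A^-3: L=2 ×19, L=4 ×58, L=6 ×7
  A^-5: L=3 ×15, L=5 ×20, L=7 ×1
  A^-7: L=4 ×6, L=6 ×3
  A^-9: L=5 ×1
Each group contributes A^e * Σ count * d^(L-1):
Powers of d = -A^2 - A^-2: d^2 = A^4 + 2 + A^-4; d^3 = -A^6 - 3*A^2 - 3*A^-2 - A^-6; d^4 = A^8 + 4*A^4 + 6 + 4*A^-4 + A^-8; d^5 = -A^10 - 5*A^6 - 10*A^2 - 10*A^-2 - 5*A^-6 - A^-10; d^6 = A^12 + 6*A^8 + 15*A^4 + 20 + 15*A^-4 + 6*A^-8 + A^-12.
  A^9 * (d^3) = -A^15 - 3*A^11 - 3*A^7 - A^3
  A^7 * (9*d^2) = 9*A^11 + 18*A^7 + 9*A^3
  A^5 * (29*d + 7*d^3) = -7*A^11 - 50*A^7 - 50*A^3 - 7*A^-1
  A^3 * (30 + 52*d^2 + 2*d^4) = 2*A^11 + 60*A^7 + 146*A^3 + 60*A^-1 + 2*A^-5
  A^1 * (83*d + 43*d^3) = -43*A^7 - 212*A^3 - 212*A^-1 - 43*A^-5
  A^-1 * (11 + 93*d^2 + 22*d^4) = 22*A^7 + 181*A^3 + 329*A^-1 + 181*A^-5 + 22*A^-9
  A^-3 * (19*d + 58*d^3 + 7*d^5) = -7*A^7 - 93*A^3 - 263*A^-1 - 263*A^-5 - 93*A^-9 - 7*A^-13
  A^-5 * (15*d^2 + 20*d^4 + d^6) = A^7 + 26*A^3 + 110*A^-1 + 170*A^-5 + 110*A^-9 + 26*A^-13 + A^-17
  A^-7 * (6*d^3 + 3*d^5) = -3*A^3 - 21*A^-1 - 48*A^-5 - 48*A^-9 - 21*A^-13 - 3*A^-17
  A^-9 * (d^4) = A^-1 + 4*A^-5 + 6*A^-9 + 4*A^-13 + A^-17
Summing the groups: <K> = -A^15 + A^11 - 2*A^7 + 3*A^3 - 3*A^-1 + 3*A^-5 - 3*A^-9 + 2*A^-13 - A^-17
Normalise by the writhe: (-A^3)^(-w) = (-A^3)^(-1) = -A^-3, so f(A) = -A^-3 * <K> = A^12 - A^8 + 2*A^4 - 3 + 3*A^-4 - 3*A^-8 + 3*A^-12 - 2*A^-16 + A^-20.
Substitute A = t^(-1/4), i.e. A^e → t^(-e/4): V(t) = t^5 - 2*t^4 + 3*t^3 - 3*t^2 + 3*t - 3 + 2*t^-1 - t^-2 + t^-3

Answer: t^5 - 2*t^4 + 3*t^3 - 3*t^2 + 3*t - 3 + 2*t^-1 - t^-2 + t^-3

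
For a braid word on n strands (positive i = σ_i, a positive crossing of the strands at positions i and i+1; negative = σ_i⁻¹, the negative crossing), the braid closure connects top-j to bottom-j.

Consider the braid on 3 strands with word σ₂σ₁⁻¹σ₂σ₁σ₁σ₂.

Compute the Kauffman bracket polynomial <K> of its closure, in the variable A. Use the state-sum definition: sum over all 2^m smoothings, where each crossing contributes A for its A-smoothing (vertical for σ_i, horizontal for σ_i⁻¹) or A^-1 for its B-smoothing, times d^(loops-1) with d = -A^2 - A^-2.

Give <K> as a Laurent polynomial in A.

A^8 - A^4 + 2 - A^-4 + A^-8 - A^-12

Derivation:
Braid: s2 s1^-1 s2 s1 s1 s2 on 3 strands, 6 crossings.
Writhe w = (#positive) - (#negative) = 5 - 1 = 4.
Enumerate smoothing states for the bracket polynomial. There are 2^6 = 64 states.
For each crossing: s=0 is the vertical smoothing, s=1 horizontal. Crossing k contributes A^(sign_k * (1 - 2*s_k)); loop factor d = -A^2 - A^-2.
Tabulate the states by total A-exponent and number of loops L (A-exp: L × count):
  A^6: L=2 ×1
  A^4: L=1 ×3, L=3 ×3
  A^2: L=2 ×14, L=4 ×1
  A^0: L=1 ×10, L=3 ×10
  A^-2: L=2 ×13, L=4 ×2
  A^-4: L=3 ×6
  A^-6: L=4 ×1
Each group contributes A^e * Σ count * d^(L-1):
Powers of d = -A^2 - A^-2: d^2 = A^4 + 2 + A^-4; d^3 = -A^6 - 3*A^2 - 3*A^-2 - A^-6.
  A^6 * (d) = -A^8 - A^4
  A^4 * (3 + 3*d^2) = 3*A^8 + 9*A^4 + 3
  A^2 * (14*d + d^3) = -A^8 - 17*A^4 - 17 - A^-4
  A^0 * (10 + 10*d^2) = 10*A^4 + 30 + 10*A^-4
  A^-2 * (13*d + 2*d^3) = -2*A^4 - 19 - 19*A^-4 - 2*A^-8
  A^-4 * (6*d^2) = 6 + 12*A^-4 + 6*A^-8
  A^-6 * (d^3) = -1 - 3*A^-4 - 3*A^-8 - A^-12
Summing the groups: <K> = A^8 - A^4 + 2 - A^-4 + A^-8 - A^-12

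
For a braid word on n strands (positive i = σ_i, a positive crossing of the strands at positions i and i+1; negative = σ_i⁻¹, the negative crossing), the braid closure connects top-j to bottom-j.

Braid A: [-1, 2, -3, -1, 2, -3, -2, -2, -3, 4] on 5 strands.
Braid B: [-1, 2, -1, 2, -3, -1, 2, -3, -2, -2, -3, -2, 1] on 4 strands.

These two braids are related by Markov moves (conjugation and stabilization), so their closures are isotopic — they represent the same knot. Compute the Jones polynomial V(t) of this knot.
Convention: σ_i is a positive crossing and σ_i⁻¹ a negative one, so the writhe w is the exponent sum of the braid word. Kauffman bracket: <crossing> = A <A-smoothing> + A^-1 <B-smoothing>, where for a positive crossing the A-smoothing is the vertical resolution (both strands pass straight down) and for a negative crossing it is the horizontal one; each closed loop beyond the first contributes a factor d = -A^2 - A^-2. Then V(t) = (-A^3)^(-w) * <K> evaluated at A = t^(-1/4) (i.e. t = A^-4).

2*t^-1 - 3*t^-2 + 4*t^-3 - 4*t^-4 + 4*t^-5 - 3*t^-6 + 2*t^-7 - t^-8

Derivation:
Markov-equivalent braids have isotopic closures, hence identical knot invariants. Strip the Markov moves from each word to reach a common short braid β, then compute V(t) once on β.
Braid A: s1^-1 s2 s3^-1 s1^-1 s2 s3^-1 s2^-1 s2^-1 s3^-1 s4 on 5 strands reduces by inverse Markov moves (closure unchanged at each step):
  Destabilize: the word has the form β·s4 where s4 occurs only as the final letter (β ∈ B_4); drop it and the last strand → 4 strands.
Reduced to β = s1^-1 s2 s3^-1 s1^-1 s2 s3^-1 s2^-1 s2^-1 s3^-1 on 4 strands, 9 crossings.
Braid B: s1^-1 s2 s1^-1 s2 s3^-1 s1^-1 s2 s3^-1 s2^-1 s2^-1 s3^-1 s2^-1 s1 on 4 strands reduces by inverse Markov moves (closure unchanged at each step):
  Deconjugate: the word is γ·β·γ⁻¹ with γ = s1^-1 (prefix) and γ⁻¹ = s1 (suffix); strip both.
  Deconjugate: the word is γ·β·γ⁻¹ with γ = s2 (prefix) and γ⁻¹ = s2^-1 (suffix); strip both.
Reduced to β = s1^-1 s2 s3^-1 s1^-1 s2 s3^-1 s2^-1 s2^-1 s3^-1 on 4 strands, 9 crossings.
Both give the same β = s1^-1 s2 s3^-1 s1^-1 s2 s3^-1 s2^-1 s2^-1 s3^-1 on 4 strands, so one state sum suffices:
Braid: s1^-1 s2 s3^-1 s1^-1 s2 s3^-1 s2^-1 s2^-1 s3^-1 on 4 strands, 9 crossings.
Writhe w = (#positive) - (#negative) = 2 - 7 = -5.
State-sum expansion of <K>. There are 2^9 = 512 states.
Each crossing splits two ways (0=vertical, 1=horizontal). The state's weight is A^(#A-smoothings - #B-smoothings) * d^(loops - 1).
Tabulate the states by total A-exponent and number of loops L (A-exp: L × count):
  A^9: L=5 ×1
  A^7: L=4 ×9
  A^5: L=3 ×33, L=5 ×3
  A^3: L=2 ×59, L=4 ×25
  A^1: L=1 ×42, L=3 ×80, L=5 ×4
  A^-1: L=2 ×93, L=4 ×33
  A^-3: L=1 ×19, L=3 ×58, L=5 ×7
  A^-5: L=2 ×19, L=4 ×16, L=6 ×1
  A^-7: L=3 ×7, L=5 ×2
  A^-9: L=4 ×1
Each group contributes A^e * Σ count * d^(L-1):
Powers of d = -A^2 - A^-2: d^2 = A^4 + 2 + A^-4; d^3 = -A^6 - 3*A^2 - 3*A^-2 - A^-6; d^4 = A^8 + 4*A^4 + 6 + 4*A^-4 + A^-8; d^5 = -A^10 - 5*A^6 - 10*A^2 - 10*A^-2 - 5*A^-6 - A^-10.
  A^9 * (d^4) = A^17 + 4*A^13 + 6*A^9 + 4*A^5 + A
  A^7 * (9*d^3) = -9*A^13 - 27*A^9 - 27*A^5 - 9*A
  A^5 * (33*d^2 + 3*d^4) = 3*A^13 + 45*A^9 + 84*A^5 + 45*A + 3*A^-3
  A^3 * (59*d + 25*d^3) = -25*A^9 - 134*A^5 - 134*A - 25*A^-3
  A^1 * (42 + 80*d^2 + 4*d^4) = 4*A^9 + 96*A^5 + 226*A + 96*A^-3 + 4*A^-7
  A^-1 * (93*d + 33*d^3) = -33*A^5 - 192*A - 192*A^-3 - 33*A^-7
  A^-3 * (19 + 58*d^2 + 7*d^4) = 7*A^5 + 86*A + 177*A^-3 + 86*A^-7 + 7*A^-11
  A^-5 * (19*d + 16*d^3 + d^5) = -A^5 - 21*A - 77*A^-3 - 77*A^-7 - 21*A^-11 - A^-15
  A^-7 * (7*d^2 + 2*d^4) = 2*A + 15*A^-3 + 26*A^-7 + 15*A^-11 + 2*A^-15
  A^-9 * (d^3) = -A^-3 - 3*A^-7 - 3*A^-11 - A^-15
Summing the groups: <K> = A^17 - 2*A^13 + 3*A^9 - 4*A^5 + 4*A - 4*A^-3 + 3*A^-7 - 2*A^-11
Normalise by the writhe: (-A^3)^(-w) = (-A^3)^(5) = -A^15, so f(A) = -A^15 * <K> = -A^32 + 2*A^28 - 3*A^24 + 4*A^20 - 4*A^16 + 4*A^12 - 3*A^8 + 2*A^4.
Substitute A = t^(-1/4), i.e. A^e → t^(-e/4): V(t) = 2*t^-1 - 3*t^-2 + 4*t^-3 - 4*t^-4 + 4*t^-5 - 3*t^-6 + 2*t^-7 - t^-8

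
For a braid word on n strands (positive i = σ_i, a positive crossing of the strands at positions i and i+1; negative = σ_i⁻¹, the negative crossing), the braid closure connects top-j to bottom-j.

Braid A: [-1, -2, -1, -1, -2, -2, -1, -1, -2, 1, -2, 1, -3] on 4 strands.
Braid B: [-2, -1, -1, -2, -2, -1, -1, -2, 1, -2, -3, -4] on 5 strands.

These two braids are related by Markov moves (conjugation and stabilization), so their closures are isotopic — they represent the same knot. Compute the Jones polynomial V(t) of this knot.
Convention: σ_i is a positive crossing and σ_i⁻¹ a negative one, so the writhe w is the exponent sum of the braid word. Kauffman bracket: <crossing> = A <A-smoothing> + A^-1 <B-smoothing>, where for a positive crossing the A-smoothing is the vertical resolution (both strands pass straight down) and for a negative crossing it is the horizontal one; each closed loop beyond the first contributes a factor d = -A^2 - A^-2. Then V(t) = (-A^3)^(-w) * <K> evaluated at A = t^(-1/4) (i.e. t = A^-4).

t^-3 + t^-6 - t^-7 + t^-8 - t^-9 + t^-10 - t^-11

Derivation:
Markov-equivalent braids have isotopic closures, hence identical knot invariants. Strip the Markov moves from each word to reach a common short braid β, then compute V(t) once on β.
Braid A: s1^-1 s2^-1 s1^-1 s1^-1 s2^-1 s2^-1 s1^-1 s1^-1 s2^-1 s1 s2^-1 s1 s3^-1 on 4 strands reduces by inverse Markov moves (closure unchanged at each step):
  Destabilize: the word has the form β·s3^-1 where s3^-1 occurs only as the final letter (β ∈ B_3); drop it and the last strand → 3 strands.
  Deconjugate: the word is γ·β·γ⁻¹ with γ = s1^-1 (prefix) and γ⁻¹ = s1 (suffix); strip both.
Reduced to β = s2^-1 s1^-1 s1^-1 s2^-1 s2^-1 s1^-1 s1^-1 s2^-1 s1 s2^-1 on 3 strands, 10 crossings.
Braid B: s2^-1 s1^-1 s1^-1 s2^-1 s2^-1 s1^-1 s1^-1 s2^-1 s1 s2^-1 s3^-1 s4^-1 on 5 strands reduces by inverse Markov moves (closure unchanged at each step):
  Destabilize: the word has the form β·s4^-1 where s4^-1 occurs only as the final letter (β ∈ B_4); drop it and the last strand → 4 strands.
  Destabilize: the word has the form β·s3^-1 where s3^-1 occurs only as the final letter (β ∈ B_3); drop it and the last strand → 3 strands.
Reduced to β = s2^-1 s1^-1 s1^-1 s2^-1 s2^-1 s1^-1 s1^-1 s2^-1 s1 s2^-1 on 3 strands, 10 crossings.
Both give the same β = s2^-1 s1^-1 s1^-1 s2^-1 s2^-1 s1^-1 s1^-1 s2^-1 s1 s2^-1 on 3 strands, so one state sum suffices:
Braid: s2^-1 s1^-1 s1^-1 s2^-1 s2^-1 s1^-1 s1^-1 s2^-1 s1 s2^-1 on 3 strands, 10 crossings.
Writhe w = (#positive) - (#negative) = 1 - 9 = -8.
Computing the Kauffman bracket via state sum. There are 2^10 = 1024 states.
Smooth each crossing (0=||, 1=⌣⌢); contribution A^(Σ sign_k(1-2s_k)) * d^(L-1).
Tabulate the states by total A-exponent and number of loops L (A-exp: L × count):
  A^10: L=6 ×1
  A^8: L=5 ×10
  A^6: L=4 ×41, L=6 ×4
  A^4: L=3 ×86, L=5 ×34
  A^2: L=2 ×92, L=4 ×114, L=6 ×4
  A^0: L=1 ×40, L=3 ×185, L=5 ×27
  A^-2: L=2 ×142, L=4 ×67, L=6 ×1
  A^-4: L=1 ×40, L=3 ×76, L=5 ×4
  A^-6: L=2 ×39, L=4 ×6
  A^-8: L=1 ×5, L=3 ×5
  A^-10: L=2 ×1
Each group contributes A^e * Σ count * d^(L-1):
Powers of d = -A^2 - A^-2: d^2 = A^4 + 2 + A^-4; d^3 = -A^6 - 3*A^2 - 3*A^-2 - A^-6; d^4 = A^8 + 4*A^4 + 6 + 4*A^-4 + A^-8; d^5 = -A^10 - 5*A^6 - 10*A^2 - 10*A^-2 - 5*A^-6 - A^-10.
  A^10 * (d^5) = -A^20 - 5*A^16 - 10*A^12 - 10*A^8 - 5*A^4 - 1
  A^8 * (10*d^4) = 10*A^16 + 40*A^12 + 60*A^8 + 40*A^4 + 10
  A^6 * (41*d^3 + 4*d^5) = -4*A^16 - 61*A^12 - 163*A^8 - 163*A^4 - 61 - 4*A^-4
  A^4 * (86*d^2 + 34*d^4) = 34*A^12 + 222*A^8 + 376*A^4 + 222 + 34*A^-4
  A^2 * (92*d + 114*d^3 + 4*d^5) = -4*A^12 - 134*A^8 - 474*A^4 - 474 - 134*A^-4 - 4*A^-8
  A^0 * (40 + 185*d^2 + 27*d^4) = 27*A^8 + 293*A^4 + 572 + 293*A^-4 + 27*A^-8
  A^-2 * (142*d + 67*d^3 + d^5) = -A^8 - 72*A^4 - 353 - 353*A^-4 - 72*A^-8 - A^-12
  A^-4 * (40 + 76*d^2 + 4*d^4) = 4*A^4 + 92 + 216*A^-4 + 92*A^-8 + 4*A^-12
  A^-6 * (39*d + 6*d^3) = -6 - 57*A^-4 - 57*A^-8 - 6*A^-12
  A^-8 * (5 + 5*d^2) = 5*A^-4 + 15*A^-8 + 5*A^-12
  A^-10 * (d) = -A^-8 - A^-12
Summing the groups: <K> = -A^20 + A^16 - A^12 + A^8 - A^4 + 1 + A^-12
Normalise by the writhe: (-A^3)^(-w) = (-A^3)^(8) = A^24, so f(A) = A^24 * <K> = -A^44 + A^40 - A^36 + A^32 - A^28 + A^24 + A^12.
Substitute A = t^(-1/4), i.e. A^e → t^(-e/4): V(t) = t^-3 + t^-6 - t^-7 + t^-8 - t^-9 + t^-10 - t^-11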